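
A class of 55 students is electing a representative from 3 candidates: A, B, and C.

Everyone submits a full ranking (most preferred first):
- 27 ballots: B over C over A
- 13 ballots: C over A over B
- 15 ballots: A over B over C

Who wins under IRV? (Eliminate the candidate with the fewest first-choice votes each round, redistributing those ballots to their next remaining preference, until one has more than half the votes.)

A

Round 1: A 15, B 27, C 13. C eliminated.
Round 2: A 28, B 27. A has a majority (≥28).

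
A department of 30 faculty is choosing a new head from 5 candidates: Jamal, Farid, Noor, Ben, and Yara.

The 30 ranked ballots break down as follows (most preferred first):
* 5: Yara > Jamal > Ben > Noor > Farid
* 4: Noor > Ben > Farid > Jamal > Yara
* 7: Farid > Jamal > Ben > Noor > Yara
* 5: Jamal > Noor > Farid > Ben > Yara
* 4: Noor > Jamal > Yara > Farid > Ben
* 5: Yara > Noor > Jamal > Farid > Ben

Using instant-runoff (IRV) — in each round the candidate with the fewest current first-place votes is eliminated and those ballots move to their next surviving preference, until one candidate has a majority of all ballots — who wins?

Noor

Round 1: Jamal 5, Farid 7, Noor 8, Ben 0, Yara 10. Ben eliminated.
Round 2: Jamal 5, Farid 7, Noor 8, Yara 10. Jamal eliminated.
Round 3: Farid 7, Noor 13, Yara 10. Farid eliminated.
Round 4: Noor 20, Yara 10. Noor has a majority (≥16).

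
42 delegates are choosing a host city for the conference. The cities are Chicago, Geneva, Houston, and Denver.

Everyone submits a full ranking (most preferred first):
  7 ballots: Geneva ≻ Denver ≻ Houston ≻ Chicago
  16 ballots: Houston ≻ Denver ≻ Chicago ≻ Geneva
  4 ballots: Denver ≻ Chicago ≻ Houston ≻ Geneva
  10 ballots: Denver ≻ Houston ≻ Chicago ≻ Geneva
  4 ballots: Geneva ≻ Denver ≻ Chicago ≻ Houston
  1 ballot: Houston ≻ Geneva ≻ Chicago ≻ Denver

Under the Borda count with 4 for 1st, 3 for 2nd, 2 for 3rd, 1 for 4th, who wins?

Denver

Chicago: 7×1 + 16×2 + 4×3 + 10×2 + 4×2 + 1×2 = 81
Geneva: 7×4 + 16×1 + 4×1 + 10×1 + 4×4 + 1×3 = 77
Houston: 7×2 + 16×4 + 4×2 + 10×3 + 4×1 + 1×4 = 124
Denver: 7×3 + 16×3 + 4×4 + 10×4 + 4×3 + 1×1 = 138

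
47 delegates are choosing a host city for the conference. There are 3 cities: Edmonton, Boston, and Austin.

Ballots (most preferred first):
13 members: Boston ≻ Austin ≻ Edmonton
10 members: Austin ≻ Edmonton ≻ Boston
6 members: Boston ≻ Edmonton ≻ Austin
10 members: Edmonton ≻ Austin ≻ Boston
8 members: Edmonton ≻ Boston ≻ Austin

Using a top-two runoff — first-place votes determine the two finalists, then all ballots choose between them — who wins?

Edmonton

Round 1 first-place votes: Edmonton 18, Boston 19, Austin 10. Boston and Edmonton advance.
Runoff: Boston is ranked above Edmonton on 19 ballots, Edmonton above Boston on 28.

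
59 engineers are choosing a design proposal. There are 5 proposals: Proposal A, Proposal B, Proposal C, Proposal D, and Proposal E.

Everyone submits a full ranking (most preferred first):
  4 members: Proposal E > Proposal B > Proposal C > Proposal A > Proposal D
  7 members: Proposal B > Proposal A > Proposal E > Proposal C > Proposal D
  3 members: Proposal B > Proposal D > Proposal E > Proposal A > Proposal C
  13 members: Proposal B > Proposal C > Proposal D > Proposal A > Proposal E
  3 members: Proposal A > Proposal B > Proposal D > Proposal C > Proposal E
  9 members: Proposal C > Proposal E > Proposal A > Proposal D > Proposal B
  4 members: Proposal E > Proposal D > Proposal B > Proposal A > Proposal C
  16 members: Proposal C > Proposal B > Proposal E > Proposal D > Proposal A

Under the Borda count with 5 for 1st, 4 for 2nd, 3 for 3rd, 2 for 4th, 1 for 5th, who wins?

Proposal B

Proposal A: 4×2 + 7×4 + 3×2 + 13×2 + 3×5 + 9×3 + 4×2 + 16×1 = 134
Proposal B: 4×4 + 7×5 + 3×5 + 13×5 + 3×4 + 9×1 + 4×3 + 16×4 = 228
Proposal C: 4×3 + 7×2 + 3×1 + 13×4 + 3×2 + 9×5 + 4×1 + 16×5 = 216
Proposal D: 4×1 + 7×1 + 3×4 + 13×3 + 3×3 + 9×2 + 4×4 + 16×2 = 137
Proposal E: 4×5 + 7×3 + 3×3 + 13×1 + 3×1 + 9×4 + 4×5 + 16×3 = 170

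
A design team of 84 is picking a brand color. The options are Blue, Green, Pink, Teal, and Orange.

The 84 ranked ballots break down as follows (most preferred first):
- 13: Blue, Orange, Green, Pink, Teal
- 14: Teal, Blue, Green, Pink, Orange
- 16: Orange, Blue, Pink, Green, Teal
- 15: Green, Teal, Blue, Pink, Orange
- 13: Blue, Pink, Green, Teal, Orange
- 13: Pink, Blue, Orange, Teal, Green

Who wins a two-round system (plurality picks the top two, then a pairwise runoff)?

Round 1 first-place votes: Blue 26, Green 15, Pink 13, Teal 14, Orange 16. Blue and Orange advance.
Runoff: Blue is ranked above Orange on 68 ballots, Orange above Blue on 16.

Blue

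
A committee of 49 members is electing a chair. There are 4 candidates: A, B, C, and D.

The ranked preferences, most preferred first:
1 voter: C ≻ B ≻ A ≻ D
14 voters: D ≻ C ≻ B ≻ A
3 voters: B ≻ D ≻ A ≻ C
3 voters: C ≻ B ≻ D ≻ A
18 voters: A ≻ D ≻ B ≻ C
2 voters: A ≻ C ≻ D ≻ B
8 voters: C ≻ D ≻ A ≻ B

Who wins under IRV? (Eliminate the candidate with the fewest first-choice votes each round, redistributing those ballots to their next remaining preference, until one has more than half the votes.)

Round 1: A 20, B 3, C 12, D 14. B eliminated.
Round 2: A 20, C 12, D 17. C eliminated.
Round 3: A 21, D 28. D has a majority (≥25).

D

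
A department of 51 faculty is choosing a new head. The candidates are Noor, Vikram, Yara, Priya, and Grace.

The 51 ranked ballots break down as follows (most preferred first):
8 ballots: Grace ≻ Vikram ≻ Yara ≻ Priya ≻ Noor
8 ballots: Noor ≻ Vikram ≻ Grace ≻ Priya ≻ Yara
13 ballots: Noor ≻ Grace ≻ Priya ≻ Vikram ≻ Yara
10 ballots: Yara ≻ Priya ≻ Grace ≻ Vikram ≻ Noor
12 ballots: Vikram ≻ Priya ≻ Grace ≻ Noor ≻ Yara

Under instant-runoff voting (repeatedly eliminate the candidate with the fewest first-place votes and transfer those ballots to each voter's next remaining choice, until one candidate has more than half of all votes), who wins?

Vikram

Round 1: Noor 21, Vikram 12, Yara 10, Priya 0, Grace 8. Priya eliminated.
Round 2: Noor 21, Vikram 12, Yara 10, Grace 8. Grace eliminated.
Round 3: Noor 21, Vikram 20, Yara 10. Yara eliminated.
Round 4: Noor 21, Vikram 30. Vikram has a majority (≥26).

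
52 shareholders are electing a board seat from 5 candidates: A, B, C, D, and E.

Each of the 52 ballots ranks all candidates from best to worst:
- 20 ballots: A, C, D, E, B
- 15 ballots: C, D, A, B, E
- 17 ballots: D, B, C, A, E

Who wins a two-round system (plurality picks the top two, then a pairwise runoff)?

D

Round 1 first-place votes: A 20, B 0, C 15, D 17, E 0. A and D advance.
Runoff: A is ranked above D on 20 ballots, D above A on 32.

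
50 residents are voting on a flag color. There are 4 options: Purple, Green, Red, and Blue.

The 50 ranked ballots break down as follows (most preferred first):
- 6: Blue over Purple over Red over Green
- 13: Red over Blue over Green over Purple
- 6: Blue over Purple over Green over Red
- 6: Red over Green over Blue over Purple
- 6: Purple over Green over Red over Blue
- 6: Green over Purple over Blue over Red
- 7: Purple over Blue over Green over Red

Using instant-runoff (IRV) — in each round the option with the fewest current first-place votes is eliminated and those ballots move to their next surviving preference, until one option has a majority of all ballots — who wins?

Round 1: Purple 13, Green 6, Red 19, Blue 12. Green eliminated.
Round 2: Purple 19, Red 19, Blue 12. Blue eliminated.
Round 3: Purple 31, Red 19. Purple has a majority (≥26).

Purple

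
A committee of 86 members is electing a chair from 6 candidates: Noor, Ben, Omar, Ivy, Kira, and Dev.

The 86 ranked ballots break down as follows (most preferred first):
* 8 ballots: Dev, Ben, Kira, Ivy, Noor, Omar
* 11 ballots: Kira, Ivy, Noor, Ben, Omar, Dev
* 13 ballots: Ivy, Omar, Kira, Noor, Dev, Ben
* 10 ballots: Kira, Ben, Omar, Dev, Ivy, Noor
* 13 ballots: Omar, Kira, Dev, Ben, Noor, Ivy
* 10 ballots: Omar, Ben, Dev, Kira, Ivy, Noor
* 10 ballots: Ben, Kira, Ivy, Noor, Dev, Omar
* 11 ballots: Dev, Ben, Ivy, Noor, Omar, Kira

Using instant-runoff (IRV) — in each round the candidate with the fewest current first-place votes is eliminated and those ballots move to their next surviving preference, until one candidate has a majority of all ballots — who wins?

Omar

Round 1: Noor 0, Ben 10, Omar 23, Ivy 13, Kira 21, Dev 19. Noor eliminated.
Round 2: Ben 10, Omar 23, Ivy 13, Kira 21, Dev 19. Ben eliminated.
Round 3: Omar 23, Ivy 13, Kira 31, Dev 19. Ivy eliminated.
Round 4: Omar 36, Kira 31, Dev 19. Dev eliminated.
Round 5: Omar 47, Kira 39. Omar has a majority (≥44).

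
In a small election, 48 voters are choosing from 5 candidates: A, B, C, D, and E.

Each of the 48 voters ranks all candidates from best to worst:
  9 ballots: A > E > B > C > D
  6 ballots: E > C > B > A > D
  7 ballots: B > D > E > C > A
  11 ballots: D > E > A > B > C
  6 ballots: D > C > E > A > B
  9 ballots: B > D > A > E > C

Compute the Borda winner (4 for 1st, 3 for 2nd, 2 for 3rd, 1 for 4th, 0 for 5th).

A: 9×4 + 6×1 + 7×0 + 11×2 + 6×1 + 9×2 = 88
B: 9×2 + 6×2 + 7×4 + 11×1 + 6×0 + 9×4 = 105
C: 9×1 + 6×3 + 7×1 + 11×0 + 6×3 + 9×0 = 52
D: 9×0 + 6×0 + 7×3 + 11×4 + 6×4 + 9×3 = 116
E: 9×3 + 6×4 + 7×2 + 11×3 + 6×2 + 9×1 = 119

E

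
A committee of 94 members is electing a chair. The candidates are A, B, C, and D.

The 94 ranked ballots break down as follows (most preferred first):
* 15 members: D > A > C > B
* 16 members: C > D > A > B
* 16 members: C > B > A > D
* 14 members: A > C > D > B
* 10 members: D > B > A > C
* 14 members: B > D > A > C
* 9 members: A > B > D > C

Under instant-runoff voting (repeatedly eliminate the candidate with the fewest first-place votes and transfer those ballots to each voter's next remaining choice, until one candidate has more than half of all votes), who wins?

Round 1: A 23, B 14, C 32, D 25. B eliminated.
Round 2: A 23, C 32, D 39. A eliminated.
Round 3: C 46, D 48. D has a majority (≥48).

D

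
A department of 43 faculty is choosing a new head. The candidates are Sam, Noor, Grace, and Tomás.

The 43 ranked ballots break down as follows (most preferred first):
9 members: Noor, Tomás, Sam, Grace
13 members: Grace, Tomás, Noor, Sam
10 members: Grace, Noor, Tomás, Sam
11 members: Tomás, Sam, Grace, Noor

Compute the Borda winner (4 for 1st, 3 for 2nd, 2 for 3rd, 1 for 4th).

Tomás

Sam: 9×2 + 13×1 + 10×1 + 11×3 = 74
Noor: 9×4 + 13×2 + 10×3 + 11×1 = 103
Grace: 9×1 + 13×4 + 10×4 + 11×2 = 123
Tomás: 9×3 + 13×3 + 10×2 + 11×4 = 130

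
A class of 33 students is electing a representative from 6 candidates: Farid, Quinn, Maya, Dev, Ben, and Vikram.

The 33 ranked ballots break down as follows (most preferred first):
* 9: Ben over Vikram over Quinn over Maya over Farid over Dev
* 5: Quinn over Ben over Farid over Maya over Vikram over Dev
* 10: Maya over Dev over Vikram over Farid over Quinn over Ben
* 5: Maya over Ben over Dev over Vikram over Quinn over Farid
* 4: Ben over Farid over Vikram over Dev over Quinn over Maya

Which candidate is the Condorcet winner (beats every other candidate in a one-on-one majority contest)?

Ben vs Farid: 23–10
Ben vs Quinn: 18–15
Ben vs Maya: 18–15
Ben vs Dev: 23–10
Ben vs Vikram: 23–10
Ben beats every other candidate.

Ben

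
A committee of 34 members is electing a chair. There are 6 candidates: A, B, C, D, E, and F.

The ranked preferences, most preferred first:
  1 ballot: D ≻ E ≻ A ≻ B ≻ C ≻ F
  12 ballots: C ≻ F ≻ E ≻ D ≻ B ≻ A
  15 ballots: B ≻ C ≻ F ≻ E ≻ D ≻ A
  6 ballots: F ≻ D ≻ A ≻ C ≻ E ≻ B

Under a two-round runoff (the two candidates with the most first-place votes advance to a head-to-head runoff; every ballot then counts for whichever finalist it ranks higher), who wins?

C

Round 1 first-place votes: A 0, B 15, C 12, D 1, E 0, F 6. B and C advance.
Runoff: B is ranked above C on 16 ballots, C above B on 18.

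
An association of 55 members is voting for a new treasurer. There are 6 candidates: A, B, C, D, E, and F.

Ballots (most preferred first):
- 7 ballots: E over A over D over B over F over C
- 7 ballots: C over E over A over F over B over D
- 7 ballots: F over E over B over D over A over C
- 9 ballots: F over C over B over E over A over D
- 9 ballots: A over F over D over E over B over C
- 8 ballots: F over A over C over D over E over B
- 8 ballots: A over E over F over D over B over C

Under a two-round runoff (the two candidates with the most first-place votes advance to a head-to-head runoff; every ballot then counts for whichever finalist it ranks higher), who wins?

A

Round 1 first-place votes: A 17, B 0, C 7, D 0, E 7, F 24. F and A advance.
Runoff: F is ranked above A on 24 ballots, A above F on 31.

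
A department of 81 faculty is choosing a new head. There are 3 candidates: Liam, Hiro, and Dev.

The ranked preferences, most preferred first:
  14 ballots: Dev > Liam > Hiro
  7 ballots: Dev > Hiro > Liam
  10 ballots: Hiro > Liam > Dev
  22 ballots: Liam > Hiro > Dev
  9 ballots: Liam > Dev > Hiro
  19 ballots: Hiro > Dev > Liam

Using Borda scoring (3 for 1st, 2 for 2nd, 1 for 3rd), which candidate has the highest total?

Hiro

Liam: 14×2 + 7×1 + 10×2 + 22×3 + 9×3 + 19×1 = 167
Hiro: 14×1 + 7×2 + 10×3 + 22×2 + 9×1 + 19×3 = 168
Dev: 14×3 + 7×3 + 10×1 + 22×1 + 9×2 + 19×2 = 151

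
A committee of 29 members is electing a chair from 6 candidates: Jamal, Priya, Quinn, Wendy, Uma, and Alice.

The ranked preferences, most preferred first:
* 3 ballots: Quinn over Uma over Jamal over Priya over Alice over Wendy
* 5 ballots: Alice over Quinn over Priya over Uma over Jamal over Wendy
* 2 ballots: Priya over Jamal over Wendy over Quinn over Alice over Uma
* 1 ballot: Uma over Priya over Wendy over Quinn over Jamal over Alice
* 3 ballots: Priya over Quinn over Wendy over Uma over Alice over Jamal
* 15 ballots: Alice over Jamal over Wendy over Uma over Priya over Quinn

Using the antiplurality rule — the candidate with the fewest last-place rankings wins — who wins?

Priya

Last-place votes: Jamal 3, Priya 0, Quinn 15, Wendy 8, Uma 2, Alice 1.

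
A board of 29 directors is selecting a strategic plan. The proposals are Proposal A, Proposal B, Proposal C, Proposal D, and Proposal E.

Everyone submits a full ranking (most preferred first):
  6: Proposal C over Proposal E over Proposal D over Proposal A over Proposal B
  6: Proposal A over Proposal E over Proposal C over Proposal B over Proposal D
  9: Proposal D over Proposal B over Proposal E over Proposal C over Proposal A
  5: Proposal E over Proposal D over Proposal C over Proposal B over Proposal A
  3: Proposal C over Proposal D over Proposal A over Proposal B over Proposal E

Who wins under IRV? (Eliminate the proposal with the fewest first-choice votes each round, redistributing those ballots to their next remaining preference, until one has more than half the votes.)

Proposal C

Round 1: Proposal A 6, Proposal B 0, Proposal C 9, Proposal D 9, Proposal E 5. Proposal B eliminated.
Round 2: Proposal A 6, Proposal C 9, Proposal D 9, Proposal E 5. Proposal E eliminated.
Round 3: Proposal A 6, Proposal C 9, Proposal D 14. Proposal A eliminated.
Round 4: Proposal C 15, Proposal D 14. Proposal C has a majority (≥15).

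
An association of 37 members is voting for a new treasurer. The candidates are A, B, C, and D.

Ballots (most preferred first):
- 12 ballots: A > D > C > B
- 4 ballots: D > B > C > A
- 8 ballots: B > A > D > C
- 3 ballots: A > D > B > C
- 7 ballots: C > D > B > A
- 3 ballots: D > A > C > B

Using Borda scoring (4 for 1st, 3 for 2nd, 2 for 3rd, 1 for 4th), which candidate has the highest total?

D

A: 12×4 + 4×1 + 8×3 + 3×4 + 7×1 + 3×3 = 104
B: 12×1 + 4×3 + 8×4 + 3×2 + 7×2 + 3×1 = 79
C: 12×2 + 4×2 + 8×1 + 3×1 + 7×4 + 3×2 = 77
D: 12×3 + 4×4 + 8×2 + 3×3 + 7×3 + 3×4 = 110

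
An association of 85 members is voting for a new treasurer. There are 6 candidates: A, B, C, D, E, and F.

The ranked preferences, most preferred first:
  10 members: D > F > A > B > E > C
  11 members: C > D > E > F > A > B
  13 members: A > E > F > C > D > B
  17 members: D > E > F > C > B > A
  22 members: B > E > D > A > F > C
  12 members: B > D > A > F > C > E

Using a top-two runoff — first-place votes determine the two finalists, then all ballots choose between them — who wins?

D

Round 1 first-place votes: A 13, B 34, C 11, D 27, E 0, F 0. B and D advance.
Runoff: B is ranked above D on 34 ballots, D above B on 51.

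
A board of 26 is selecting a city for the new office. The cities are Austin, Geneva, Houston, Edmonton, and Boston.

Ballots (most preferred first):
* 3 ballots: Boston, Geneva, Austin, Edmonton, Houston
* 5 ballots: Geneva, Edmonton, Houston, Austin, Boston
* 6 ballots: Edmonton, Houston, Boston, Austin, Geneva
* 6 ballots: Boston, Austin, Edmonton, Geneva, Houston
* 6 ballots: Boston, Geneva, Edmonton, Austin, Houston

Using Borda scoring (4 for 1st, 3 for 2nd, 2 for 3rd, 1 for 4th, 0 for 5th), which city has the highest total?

Boston

Austin: 3×2 + 5×1 + 6×1 + 6×3 + 6×1 = 41
Geneva: 3×3 + 5×4 + 6×0 + 6×1 + 6×3 = 53
Houston: 3×0 + 5×2 + 6×3 + 6×0 + 6×0 = 28
Edmonton: 3×1 + 5×3 + 6×4 + 6×2 + 6×2 = 66
Boston: 3×4 + 5×0 + 6×2 + 6×4 + 6×4 = 72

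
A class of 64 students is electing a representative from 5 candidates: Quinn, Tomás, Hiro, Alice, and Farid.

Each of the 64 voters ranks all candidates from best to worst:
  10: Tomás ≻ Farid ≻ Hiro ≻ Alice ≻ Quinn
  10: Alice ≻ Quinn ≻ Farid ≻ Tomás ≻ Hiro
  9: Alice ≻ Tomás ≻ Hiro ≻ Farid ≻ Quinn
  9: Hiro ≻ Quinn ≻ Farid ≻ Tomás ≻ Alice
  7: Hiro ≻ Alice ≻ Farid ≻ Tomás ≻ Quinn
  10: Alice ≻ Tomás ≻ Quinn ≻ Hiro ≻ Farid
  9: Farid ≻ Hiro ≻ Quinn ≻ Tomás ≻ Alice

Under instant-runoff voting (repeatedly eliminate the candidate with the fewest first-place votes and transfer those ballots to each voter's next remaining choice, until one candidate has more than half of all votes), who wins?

Hiro

Round 1: Quinn 0, Tomás 10, Hiro 16, Alice 29, Farid 9. Quinn eliminated.
Round 2: Tomás 10, Hiro 16, Alice 29, Farid 9. Farid eliminated.
Round 3: Tomás 10, Hiro 25, Alice 29. Tomás eliminated.
Round 4: Hiro 35, Alice 29. Hiro has a majority (≥33).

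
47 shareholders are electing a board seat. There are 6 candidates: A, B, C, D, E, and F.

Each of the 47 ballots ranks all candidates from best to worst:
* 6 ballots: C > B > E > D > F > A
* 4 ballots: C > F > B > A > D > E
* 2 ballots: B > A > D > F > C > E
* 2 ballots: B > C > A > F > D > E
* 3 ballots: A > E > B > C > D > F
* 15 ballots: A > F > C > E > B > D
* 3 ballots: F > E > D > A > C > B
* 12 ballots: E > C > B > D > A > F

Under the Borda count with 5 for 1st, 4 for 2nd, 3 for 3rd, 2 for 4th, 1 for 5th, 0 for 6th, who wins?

C

A: 6×0 + 4×2 + 2×4 + 2×3 + 3×5 + 15×5 + 3×2 + 12×1 = 130
B: 6×4 + 4×3 + 2×5 + 2×5 + 3×3 + 15×1 + 3×0 + 12×3 = 116
C: 6×5 + 4×5 + 2×1 + 2×4 + 3×2 + 15×3 + 3×1 + 12×4 = 162
D: 6×2 + 4×1 + 2×3 + 2×1 + 3×1 + 15×0 + 3×3 + 12×2 = 60
E: 6×3 + 4×0 + 2×0 + 2×0 + 3×4 + 15×2 + 3×4 + 12×5 = 132
F: 6×1 + 4×4 + 2×2 + 2×2 + 3×0 + 15×4 + 3×5 + 12×0 = 105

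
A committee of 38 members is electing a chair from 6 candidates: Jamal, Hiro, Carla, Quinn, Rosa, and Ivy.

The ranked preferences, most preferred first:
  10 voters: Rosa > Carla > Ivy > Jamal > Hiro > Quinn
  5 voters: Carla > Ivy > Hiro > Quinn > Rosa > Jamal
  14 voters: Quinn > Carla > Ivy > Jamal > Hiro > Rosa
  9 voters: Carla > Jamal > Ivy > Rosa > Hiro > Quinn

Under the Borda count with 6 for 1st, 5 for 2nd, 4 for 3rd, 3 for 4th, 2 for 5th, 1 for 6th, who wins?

Carla

Jamal: 10×3 + 5×1 + 14×3 + 9×5 = 122
Hiro: 10×2 + 5×4 + 14×2 + 9×2 = 86
Carla: 10×5 + 5×6 + 14×5 + 9×6 = 204
Quinn: 10×1 + 5×3 + 14×6 + 9×1 = 118
Rosa: 10×6 + 5×2 + 14×1 + 9×3 = 111
Ivy: 10×4 + 5×5 + 14×4 + 9×4 = 157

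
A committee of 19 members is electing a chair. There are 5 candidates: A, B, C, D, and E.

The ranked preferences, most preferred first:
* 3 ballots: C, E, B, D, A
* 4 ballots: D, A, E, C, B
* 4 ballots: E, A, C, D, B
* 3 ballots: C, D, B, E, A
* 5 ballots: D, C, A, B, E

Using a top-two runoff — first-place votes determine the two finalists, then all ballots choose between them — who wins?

Round 1 first-place votes: A 0, B 0, C 6, D 9, E 4. D and C advance.
Runoff: D is ranked above C on 9 ballots, C above D on 10.

C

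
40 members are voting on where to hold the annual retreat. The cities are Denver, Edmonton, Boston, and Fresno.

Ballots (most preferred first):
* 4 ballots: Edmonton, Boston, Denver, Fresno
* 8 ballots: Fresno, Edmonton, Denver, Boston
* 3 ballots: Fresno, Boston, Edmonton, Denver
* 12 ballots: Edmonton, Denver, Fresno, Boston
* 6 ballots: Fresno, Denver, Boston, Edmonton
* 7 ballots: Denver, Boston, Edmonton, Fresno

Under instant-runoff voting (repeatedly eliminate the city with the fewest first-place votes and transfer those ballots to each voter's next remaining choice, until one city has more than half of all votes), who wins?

Round 1: Denver 7, Edmonton 16, Boston 0, Fresno 17. Boston eliminated.
Round 2: Denver 7, Edmonton 16, Fresno 17. Denver eliminated.
Round 3: Edmonton 23, Fresno 17. Edmonton has a majority (≥21).

Edmonton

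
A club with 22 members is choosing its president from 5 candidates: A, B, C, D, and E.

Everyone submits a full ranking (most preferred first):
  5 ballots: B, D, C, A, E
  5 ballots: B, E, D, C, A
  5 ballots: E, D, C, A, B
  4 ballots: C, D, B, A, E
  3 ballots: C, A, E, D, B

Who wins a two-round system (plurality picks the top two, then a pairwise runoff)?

C

Round 1 first-place votes: A 0, B 10, C 7, D 0, E 5. B and C advance.
Runoff: B is ranked above C on 10 ballots, C above B on 12.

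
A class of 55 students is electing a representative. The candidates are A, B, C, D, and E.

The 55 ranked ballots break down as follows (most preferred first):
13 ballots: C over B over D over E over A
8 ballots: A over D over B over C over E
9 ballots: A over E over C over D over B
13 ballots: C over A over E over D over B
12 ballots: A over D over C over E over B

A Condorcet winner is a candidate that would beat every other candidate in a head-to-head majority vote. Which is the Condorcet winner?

A

A vs B: 42–13
A vs C: 29–26
A vs D: 42–13
A vs E: 42–13
A beats every other candidate.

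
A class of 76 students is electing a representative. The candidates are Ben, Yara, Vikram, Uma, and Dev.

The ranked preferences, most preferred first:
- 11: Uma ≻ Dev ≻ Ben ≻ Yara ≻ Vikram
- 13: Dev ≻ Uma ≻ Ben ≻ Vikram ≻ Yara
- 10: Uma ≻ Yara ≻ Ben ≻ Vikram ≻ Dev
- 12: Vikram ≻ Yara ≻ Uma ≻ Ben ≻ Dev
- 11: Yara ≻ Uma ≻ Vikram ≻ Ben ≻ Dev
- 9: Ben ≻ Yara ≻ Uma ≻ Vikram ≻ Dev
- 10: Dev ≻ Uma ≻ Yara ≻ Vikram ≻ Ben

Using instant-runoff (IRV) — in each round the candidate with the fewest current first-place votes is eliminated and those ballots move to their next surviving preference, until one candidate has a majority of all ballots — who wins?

Round 1: Ben 9, Yara 11, Vikram 12, Uma 21, Dev 23. Ben eliminated.
Round 2: Yara 20, Vikram 12, Uma 21, Dev 23. Vikram eliminated.
Round 3: Yara 32, Uma 21, Dev 23. Uma eliminated.
Round 4: Yara 42, Dev 34. Yara has a majority (≥39).

Yara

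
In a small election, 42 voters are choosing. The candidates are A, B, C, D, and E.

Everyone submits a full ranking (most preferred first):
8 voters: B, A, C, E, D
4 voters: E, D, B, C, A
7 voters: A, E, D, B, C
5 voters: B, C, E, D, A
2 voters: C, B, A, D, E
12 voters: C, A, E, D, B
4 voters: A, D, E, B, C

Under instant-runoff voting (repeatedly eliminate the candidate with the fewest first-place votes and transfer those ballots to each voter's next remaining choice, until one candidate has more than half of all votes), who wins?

B

Round 1: A 11, B 13, C 14, D 0, E 4. D eliminated.
Round 2: A 11, B 13, C 14, E 4. E eliminated.
Round 3: A 11, B 17, C 14. A eliminated.
Round 4: B 28, C 14. B has a majority (≥22).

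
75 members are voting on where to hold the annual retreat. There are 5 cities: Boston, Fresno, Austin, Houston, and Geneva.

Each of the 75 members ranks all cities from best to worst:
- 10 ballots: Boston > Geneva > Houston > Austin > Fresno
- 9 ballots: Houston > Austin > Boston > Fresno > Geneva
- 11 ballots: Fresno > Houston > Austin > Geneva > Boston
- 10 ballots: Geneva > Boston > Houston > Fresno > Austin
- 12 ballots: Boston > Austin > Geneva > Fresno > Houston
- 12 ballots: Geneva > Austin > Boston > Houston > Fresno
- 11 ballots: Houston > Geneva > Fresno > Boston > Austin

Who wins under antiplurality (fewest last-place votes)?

Geneva

Last-place votes: Boston 11, Fresno 22, Austin 21, Houston 12, Geneva 9.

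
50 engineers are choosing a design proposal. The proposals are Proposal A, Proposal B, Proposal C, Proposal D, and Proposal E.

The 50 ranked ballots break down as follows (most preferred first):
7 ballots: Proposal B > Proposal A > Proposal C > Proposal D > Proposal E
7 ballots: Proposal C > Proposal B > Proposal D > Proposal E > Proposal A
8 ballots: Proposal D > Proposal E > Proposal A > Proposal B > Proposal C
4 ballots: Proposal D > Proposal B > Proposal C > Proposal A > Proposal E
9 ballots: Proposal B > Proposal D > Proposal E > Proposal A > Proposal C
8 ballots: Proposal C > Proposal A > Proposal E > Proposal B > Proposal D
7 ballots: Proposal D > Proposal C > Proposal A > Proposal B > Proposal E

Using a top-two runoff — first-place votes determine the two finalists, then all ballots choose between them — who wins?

Proposal B

Round 1 first-place votes: Proposal A 0, Proposal B 16, Proposal C 15, Proposal D 19, Proposal E 0. Proposal D and Proposal B advance.
Runoff: Proposal D is ranked above Proposal B on 19 ballots, Proposal B above Proposal D on 31.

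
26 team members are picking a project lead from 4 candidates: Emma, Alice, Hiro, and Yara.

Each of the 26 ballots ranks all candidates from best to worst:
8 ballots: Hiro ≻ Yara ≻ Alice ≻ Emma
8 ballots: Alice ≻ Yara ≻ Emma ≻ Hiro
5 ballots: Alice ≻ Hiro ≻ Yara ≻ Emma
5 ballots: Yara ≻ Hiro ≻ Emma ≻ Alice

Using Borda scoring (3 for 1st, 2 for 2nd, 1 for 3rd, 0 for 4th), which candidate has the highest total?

Yara

Emma: 8×0 + 8×1 + 5×0 + 5×1 = 13
Alice: 8×1 + 8×3 + 5×3 + 5×0 = 47
Hiro: 8×3 + 8×0 + 5×2 + 5×2 = 44
Yara: 8×2 + 8×2 + 5×1 + 5×3 = 52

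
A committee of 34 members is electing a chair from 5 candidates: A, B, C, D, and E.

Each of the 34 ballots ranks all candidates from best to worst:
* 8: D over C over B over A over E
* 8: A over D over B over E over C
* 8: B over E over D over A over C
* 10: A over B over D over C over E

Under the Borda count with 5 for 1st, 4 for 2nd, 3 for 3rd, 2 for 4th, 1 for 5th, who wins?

B

A: 8×2 + 8×5 + 8×2 + 10×5 = 122
B: 8×3 + 8×3 + 8×5 + 10×4 = 128
C: 8×4 + 8×1 + 8×1 + 10×2 = 68
D: 8×5 + 8×4 + 8×3 + 10×3 = 126
E: 8×1 + 8×2 + 8×4 + 10×1 = 66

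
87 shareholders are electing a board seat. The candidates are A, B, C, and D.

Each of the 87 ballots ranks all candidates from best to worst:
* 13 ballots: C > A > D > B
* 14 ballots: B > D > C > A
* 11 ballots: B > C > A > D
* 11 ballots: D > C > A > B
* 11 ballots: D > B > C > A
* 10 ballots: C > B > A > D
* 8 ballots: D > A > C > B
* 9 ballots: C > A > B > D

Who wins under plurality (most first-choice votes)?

First-place votes: A 0, B 25, C 32, D 30.

C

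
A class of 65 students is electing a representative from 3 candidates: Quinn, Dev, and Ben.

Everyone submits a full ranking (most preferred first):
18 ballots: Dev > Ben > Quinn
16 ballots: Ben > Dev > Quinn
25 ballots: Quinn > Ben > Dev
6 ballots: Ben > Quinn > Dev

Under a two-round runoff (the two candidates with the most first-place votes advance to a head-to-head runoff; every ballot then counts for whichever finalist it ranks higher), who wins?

Round 1 first-place votes: Quinn 25, Dev 18, Ben 22. Quinn and Ben advance.
Runoff: Quinn is ranked above Ben on 25 ballots, Ben above Quinn on 40.

Ben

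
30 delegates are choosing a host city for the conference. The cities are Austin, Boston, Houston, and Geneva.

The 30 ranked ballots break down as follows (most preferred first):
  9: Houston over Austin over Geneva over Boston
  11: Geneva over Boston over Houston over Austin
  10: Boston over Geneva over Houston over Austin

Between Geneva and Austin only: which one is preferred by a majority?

Geneva is ranked above Austin on 21 ballots; Austin above Geneva on 9.

Geneva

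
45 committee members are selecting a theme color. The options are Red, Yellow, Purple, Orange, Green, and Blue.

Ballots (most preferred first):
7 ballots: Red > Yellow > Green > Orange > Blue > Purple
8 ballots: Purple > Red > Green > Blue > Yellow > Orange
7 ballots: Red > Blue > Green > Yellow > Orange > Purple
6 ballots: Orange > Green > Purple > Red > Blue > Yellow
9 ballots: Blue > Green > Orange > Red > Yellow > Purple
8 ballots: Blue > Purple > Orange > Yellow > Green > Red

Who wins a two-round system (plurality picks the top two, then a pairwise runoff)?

Round 1 first-place votes: Red 14, Yellow 0, Purple 8, Orange 6, Green 0, Blue 17. Blue and Red advance.
Runoff: Blue is ranked above Red on 17 ballots, Red above Blue on 28.

Red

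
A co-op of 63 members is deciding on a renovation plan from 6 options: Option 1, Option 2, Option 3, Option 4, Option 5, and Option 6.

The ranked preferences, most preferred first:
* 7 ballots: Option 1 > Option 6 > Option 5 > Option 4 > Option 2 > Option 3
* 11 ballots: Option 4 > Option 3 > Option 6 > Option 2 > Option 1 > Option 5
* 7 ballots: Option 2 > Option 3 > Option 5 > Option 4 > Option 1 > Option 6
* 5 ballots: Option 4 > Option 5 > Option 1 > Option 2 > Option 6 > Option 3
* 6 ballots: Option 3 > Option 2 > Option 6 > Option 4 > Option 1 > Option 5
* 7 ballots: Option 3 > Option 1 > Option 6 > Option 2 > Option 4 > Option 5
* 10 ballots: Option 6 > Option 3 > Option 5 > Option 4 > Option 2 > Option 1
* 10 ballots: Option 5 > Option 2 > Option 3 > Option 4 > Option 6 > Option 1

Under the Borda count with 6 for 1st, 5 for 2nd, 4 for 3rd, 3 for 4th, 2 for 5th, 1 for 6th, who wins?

Option 1: 7×6 + 11×2 + 7×2 + 5×4 + 6×2 + 7×5 + 10×1 + 10×1 = 165
Option 2: 7×2 + 11×3 + 7×6 + 5×3 + 6×5 + 7×3 + 10×2 + 10×5 = 225
Option 3: 7×1 + 11×5 + 7×5 + 5×1 + 6×6 + 7×6 + 10×5 + 10×4 = 270
Option 4: 7×3 + 11×6 + 7×3 + 5×6 + 6×3 + 7×2 + 10×3 + 10×3 = 230
Option 5: 7×4 + 11×1 + 7×4 + 5×5 + 6×1 + 7×1 + 10×4 + 10×6 = 205
Option 6: 7×5 + 11×4 + 7×1 + 5×2 + 6×4 + 7×4 + 10×6 + 10×2 = 228

Option 3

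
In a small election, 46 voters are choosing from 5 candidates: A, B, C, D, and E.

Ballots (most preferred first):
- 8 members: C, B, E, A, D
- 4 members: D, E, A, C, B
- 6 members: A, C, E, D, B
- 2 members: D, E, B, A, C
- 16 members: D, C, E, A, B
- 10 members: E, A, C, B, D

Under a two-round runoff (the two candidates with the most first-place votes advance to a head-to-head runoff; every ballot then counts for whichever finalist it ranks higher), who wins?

Round 1 first-place votes: A 6, B 0, C 8, D 22, E 10. D and E advance.
Runoff: D is ranked above E on 22 ballots, E above D on 24.

E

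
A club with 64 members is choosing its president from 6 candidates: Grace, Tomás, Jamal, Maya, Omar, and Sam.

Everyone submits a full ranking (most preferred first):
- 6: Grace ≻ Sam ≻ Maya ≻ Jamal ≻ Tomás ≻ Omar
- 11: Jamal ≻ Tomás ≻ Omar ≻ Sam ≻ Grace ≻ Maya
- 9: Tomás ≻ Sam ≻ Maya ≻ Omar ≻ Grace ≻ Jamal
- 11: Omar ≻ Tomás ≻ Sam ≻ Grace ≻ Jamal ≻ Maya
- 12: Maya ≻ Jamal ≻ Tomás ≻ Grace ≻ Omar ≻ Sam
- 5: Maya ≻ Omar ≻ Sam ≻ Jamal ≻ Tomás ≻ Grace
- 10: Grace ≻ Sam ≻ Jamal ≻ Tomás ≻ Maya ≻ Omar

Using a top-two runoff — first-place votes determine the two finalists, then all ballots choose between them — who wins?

Round 1 first-place votes: Grace 16, Tomás 9, Jamal 11, Maya 17, Omar 11, Sam 0. Maya and Grace advance.
Runoff: Maya is ranked above Grace on 26 ballots, Grace above Maya on 38.

Grace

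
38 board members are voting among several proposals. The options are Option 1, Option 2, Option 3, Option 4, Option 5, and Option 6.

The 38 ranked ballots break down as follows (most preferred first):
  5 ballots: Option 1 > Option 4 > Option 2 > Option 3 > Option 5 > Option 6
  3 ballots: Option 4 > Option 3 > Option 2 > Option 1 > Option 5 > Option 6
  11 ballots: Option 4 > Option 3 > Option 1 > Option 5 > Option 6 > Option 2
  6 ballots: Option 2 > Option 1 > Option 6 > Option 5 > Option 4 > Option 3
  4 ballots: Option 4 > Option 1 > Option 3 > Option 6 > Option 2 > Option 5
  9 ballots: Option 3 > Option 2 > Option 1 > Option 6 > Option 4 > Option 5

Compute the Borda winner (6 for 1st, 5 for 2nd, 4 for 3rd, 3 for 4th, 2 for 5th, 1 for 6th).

Option 1

Option 1: 5×6 + 3×3 + 11×4 + 6×5 + 4×5 + 9×4 = 169
Option 2: 5×4 + 3×4 + 11×1 + 6×6 + 4×2 + 9×5 = 132
Option 3: 5×3 + 3×5 + 11×5 + 6×1 + 4×4 + 9×6 = 161
Option 4: 5×5 + 3×6 + 11×6 + 6×2 + 4×6 + 9×2 = 163
Option 5: 5×2 + 3×2 + 11×3 + 6×3 + 4×1 + 9×1 = 80
Option 6: 5×1 + 3×1 + 11×2 + 6×4 + 4×3 + 9×3 = 93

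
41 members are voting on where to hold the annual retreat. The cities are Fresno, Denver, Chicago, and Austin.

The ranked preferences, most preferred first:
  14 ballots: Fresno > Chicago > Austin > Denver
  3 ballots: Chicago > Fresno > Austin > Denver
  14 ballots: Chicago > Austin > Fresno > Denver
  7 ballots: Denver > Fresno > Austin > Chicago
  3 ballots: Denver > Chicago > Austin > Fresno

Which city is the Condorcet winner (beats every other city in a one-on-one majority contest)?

Fresno vs Denver: 31–10
Fresno vs Chicago: 21–20
Fresno vs Austin: 24–17
Fresno beats every other city.

Fresno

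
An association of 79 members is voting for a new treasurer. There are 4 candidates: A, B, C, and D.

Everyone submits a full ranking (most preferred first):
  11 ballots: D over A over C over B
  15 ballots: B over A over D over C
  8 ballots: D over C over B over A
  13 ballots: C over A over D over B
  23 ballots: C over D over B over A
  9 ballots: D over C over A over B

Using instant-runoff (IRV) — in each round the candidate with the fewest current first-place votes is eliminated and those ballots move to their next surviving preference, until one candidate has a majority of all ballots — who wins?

Round 1: A 0, B 15, C 36, D 28. A eliminated.
Round 2: B 15, C 36, D 28. B eliminated.
Round 3: C 36, D 43. D has a majority (≥40).

D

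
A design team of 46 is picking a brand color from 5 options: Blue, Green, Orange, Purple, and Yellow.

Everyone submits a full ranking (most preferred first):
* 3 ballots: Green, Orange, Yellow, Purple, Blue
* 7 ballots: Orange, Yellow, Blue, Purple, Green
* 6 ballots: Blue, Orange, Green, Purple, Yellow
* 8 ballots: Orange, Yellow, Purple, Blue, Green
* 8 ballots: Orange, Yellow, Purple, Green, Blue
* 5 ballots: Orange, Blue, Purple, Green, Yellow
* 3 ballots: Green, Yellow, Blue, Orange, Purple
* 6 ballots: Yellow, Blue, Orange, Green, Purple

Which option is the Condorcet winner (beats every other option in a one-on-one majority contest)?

Orange vs Blue: 31–15
Orange vs Green: 40–6
Orange vs Purple: 46–0
Orange vs Yellow: 37–9
Orange beats every other option.

Orange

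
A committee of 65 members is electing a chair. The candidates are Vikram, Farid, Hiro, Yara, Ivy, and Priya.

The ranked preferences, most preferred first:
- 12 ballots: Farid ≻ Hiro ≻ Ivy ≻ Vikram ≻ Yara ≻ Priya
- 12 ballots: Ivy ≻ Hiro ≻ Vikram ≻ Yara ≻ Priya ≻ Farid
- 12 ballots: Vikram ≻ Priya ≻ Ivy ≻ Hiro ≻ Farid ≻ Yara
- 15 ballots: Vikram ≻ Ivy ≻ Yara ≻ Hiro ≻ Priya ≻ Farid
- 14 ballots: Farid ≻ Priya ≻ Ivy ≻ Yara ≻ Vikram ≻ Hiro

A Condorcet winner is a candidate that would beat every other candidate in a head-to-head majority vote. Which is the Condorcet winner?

Ivy vs Vikram: 38–27
Ivy vs Farid: 39–26
Ivy vs Hiro: 53–12
Ivy vs Yara: 65–0
Ivy vs Priya: 39–26
Ivy beats every other candidate.

Ivy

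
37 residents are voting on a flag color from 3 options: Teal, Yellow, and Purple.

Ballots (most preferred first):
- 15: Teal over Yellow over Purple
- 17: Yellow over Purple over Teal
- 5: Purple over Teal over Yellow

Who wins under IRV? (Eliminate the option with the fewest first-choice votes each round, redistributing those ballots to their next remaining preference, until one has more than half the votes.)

Teal

Round 1: Teal 15, Yellow 17, Purple 5. Purple eliminated.
Round 2: Teal 20, Yellow 17. Teal has a majority (≥19).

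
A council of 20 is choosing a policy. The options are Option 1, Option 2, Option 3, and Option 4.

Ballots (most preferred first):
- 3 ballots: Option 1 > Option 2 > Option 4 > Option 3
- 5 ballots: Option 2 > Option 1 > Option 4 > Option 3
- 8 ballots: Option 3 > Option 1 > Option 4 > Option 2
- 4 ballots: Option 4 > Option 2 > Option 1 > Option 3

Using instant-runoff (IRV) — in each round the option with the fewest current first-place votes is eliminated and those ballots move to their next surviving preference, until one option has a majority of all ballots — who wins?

Option 2

Round 1: Option 1 3, Option 2 5, Option 3 8, Option 4 4. Option 1 eliminated.
Round 2: Option 2 8, Option 3 8, Option 4 4. Option 4 eliminated.
Round 3: Option 2 12, Option 3 8. Option 2 has a majority (≥11).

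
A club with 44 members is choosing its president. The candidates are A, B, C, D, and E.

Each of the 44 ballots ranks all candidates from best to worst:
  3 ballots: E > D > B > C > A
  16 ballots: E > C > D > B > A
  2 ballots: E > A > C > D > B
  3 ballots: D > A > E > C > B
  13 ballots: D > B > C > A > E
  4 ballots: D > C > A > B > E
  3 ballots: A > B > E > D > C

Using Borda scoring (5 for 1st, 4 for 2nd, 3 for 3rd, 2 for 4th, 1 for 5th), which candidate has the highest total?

D

A: 3×1 + 16×1 + 2×4 + 3×4 + 13×2 + 4×3 + 3×5 = 92
B: 3×3 + 16×2 + 2×1 + 3×1 + 13×4 + 4×2 + 3×4 = 118
C: 3×2 + 16×4 + 2×3 + 3×2 + 13×3 + 4×4 + 3×1 = 140
D: 3×4 + 16×3 + 2×2 + 3×5 + 13×5 + 4×5 + 3×2 = 170
E: 3×5 + 16×5 + 2×5 + 3×3 + 13×1 + 4×1 + 3×3 = 140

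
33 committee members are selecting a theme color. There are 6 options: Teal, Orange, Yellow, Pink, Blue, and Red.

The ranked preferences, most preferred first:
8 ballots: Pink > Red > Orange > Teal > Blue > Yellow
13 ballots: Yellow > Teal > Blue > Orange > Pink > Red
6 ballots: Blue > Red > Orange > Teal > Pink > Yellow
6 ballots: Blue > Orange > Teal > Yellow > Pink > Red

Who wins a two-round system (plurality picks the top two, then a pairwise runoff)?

Blue

Round 1 first-place votes: Teal 0, Orange 0, Yellow 13, Pink 8, Blue 12, Red 0. Yellow and Blue advance.
Runoff: Yellow is ranked above Blue on 13 ballots, Blue above Yellow on 20.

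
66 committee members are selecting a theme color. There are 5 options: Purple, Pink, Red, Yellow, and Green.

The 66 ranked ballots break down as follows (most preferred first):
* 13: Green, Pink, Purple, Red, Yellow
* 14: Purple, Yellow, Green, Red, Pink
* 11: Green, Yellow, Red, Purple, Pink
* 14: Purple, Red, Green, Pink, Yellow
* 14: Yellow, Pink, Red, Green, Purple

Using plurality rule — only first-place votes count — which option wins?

Purple

First-place votes: Purple 28, Pink 0, Red 0, Yellow 14, Green 24.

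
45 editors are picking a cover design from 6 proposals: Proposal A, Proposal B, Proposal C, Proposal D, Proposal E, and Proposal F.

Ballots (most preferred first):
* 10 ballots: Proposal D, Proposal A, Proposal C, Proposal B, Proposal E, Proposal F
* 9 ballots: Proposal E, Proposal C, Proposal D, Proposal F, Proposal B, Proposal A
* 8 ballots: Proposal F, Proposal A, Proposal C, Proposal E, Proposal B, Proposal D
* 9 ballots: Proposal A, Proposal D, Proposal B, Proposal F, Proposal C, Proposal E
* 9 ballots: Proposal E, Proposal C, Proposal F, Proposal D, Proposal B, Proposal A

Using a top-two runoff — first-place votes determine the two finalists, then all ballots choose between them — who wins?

Proposal E

Round 1 first-place votes: Proposal A 9, Proposal B 0, Proposal C 0, Proposal D 10, Proposal E 18, Proposal F 8. Proposal E and Proposal D advance.
Runoff: Proposal E is ranked above Proposal D on 26 ballots, Proposal D above Proposal E on 19.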